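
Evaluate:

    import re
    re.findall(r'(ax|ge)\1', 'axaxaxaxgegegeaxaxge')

The backreference `\1` re-matches whatever the first group consumed, character for character.
Walking the string: at [0:4] match 'axax', group 1 = 'ax'; at [4:8] match 'axax', group 1 = 'ax'; at [8:12] match 'gege', group 1 = 'ge'; at [14:18] match 'axax', group 1 = 'ax'.
Because there's exactly one group, `findall` drops the full match and keeps group 1 from each hit.

['ax', 'ax', 'ge', 'ax']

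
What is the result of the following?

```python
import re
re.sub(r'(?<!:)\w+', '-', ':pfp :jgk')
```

Because the assertion is negative and zero-width, positions next to the forbidden text are skipped.
`sub` substitutes '-' at each match site.

':p- :j-'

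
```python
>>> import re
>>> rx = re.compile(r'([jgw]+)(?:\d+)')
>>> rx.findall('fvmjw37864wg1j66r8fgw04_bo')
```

['jw', 'wg', 'j', 'gw']

`findall` collects group 1 from each match (4 total).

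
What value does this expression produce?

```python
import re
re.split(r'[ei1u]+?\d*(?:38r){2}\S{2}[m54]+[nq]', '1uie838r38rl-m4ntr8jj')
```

['', 'tr8jj']

This matches one or more of one of [ei1u] (lazy); then zero or more of a digit, then the literal '38r' repeated 2 times; then exactly 2 of a non-whitespace character, then one or more of one of [m54], then one of [nq].
Each match becomes a cut point; 2 segments remain.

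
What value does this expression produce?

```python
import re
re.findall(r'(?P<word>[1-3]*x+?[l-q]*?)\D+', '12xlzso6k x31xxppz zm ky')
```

['12x', '31x']

This matches zero or more of a character in [1-3], then one or more of the literal 'x' (lazy), then zero or more of a character in [l-q] (lazy) (captured as 'word'); then one or more of a non-digit.
Scanning left to right: at [0:7] match '12xlzso', group 1 = '12x'; at [11:24] match '31xxppz zm ky', group 1 = '31x'.
One capturing group, so `findall` returns just the captured substring from each match — 2 in all.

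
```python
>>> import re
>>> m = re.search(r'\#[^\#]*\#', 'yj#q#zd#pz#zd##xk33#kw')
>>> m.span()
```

`search` walks the string left to right and returns the first match it finds.
The match spans [2:5] → '#q#'.

(2, 5)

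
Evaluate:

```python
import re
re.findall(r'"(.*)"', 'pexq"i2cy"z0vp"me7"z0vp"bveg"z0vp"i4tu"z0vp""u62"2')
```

Walking the string: at [4:49] match '"i2cy"z0vp"me7"z0vp"bveg"z0vp"i4tu"z0vp""u62"', group 1 = 'i2cy"z0vp"me7"z0vp"bveg"z0vp"i4tu"z0vp""u62'.
`findall` collects group 1 from the one match (1 total).

['i2cy"z0vp"me7"z0vp"bveg"z0vp"i4tu"z0vp""u62']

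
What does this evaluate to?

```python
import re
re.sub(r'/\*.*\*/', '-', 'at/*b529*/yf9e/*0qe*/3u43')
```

'at-3u43'

Matches: at [2:21] → '/*b529*/yf9e/*0qe*/'.
`sub` substitutes '-' at each match site.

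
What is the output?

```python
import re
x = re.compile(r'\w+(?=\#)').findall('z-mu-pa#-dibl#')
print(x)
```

['pa', 'dibl']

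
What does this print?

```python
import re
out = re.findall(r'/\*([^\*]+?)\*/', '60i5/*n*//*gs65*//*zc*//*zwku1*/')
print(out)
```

['n', 'gs65', 'zc', 'zwku1']

Matches: at [4:9] match '/*n*/', group 1 = 'n'; at [9:17] match '/*gs65*/', group 1 = 'gs65'; at [17:23] match '/*zc*/', group 1 = 'zc'; at [23:32] match '/*zwku1*/', group 1 = 'zwku1'.
Because there's exactly one group, `findall` drops the full match and keeps group 1 from each hit.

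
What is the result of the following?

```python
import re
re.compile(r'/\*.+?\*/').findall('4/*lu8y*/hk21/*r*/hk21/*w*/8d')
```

['/*lu8y*/', '/*r*/', '/*w*/']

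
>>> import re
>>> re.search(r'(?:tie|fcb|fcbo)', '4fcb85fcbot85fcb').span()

The match spans [1:4] → 'fcb'.

(1, 4)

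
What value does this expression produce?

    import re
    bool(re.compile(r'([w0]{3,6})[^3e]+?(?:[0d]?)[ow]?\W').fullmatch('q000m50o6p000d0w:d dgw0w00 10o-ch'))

False

The pattern matches 3 to 6 of one of [w0] (captured); then one or more of any character except [3e] (lazy); then optionally one of [0d] (non-capturing group); then optionally one of [ow], then a non-word character.
`re.fullmatch` is like wrapping the pattern in `^…$` (in single-line mode).
Here there's no way to consume every character, so the call returns None, and `bool(None)` is False.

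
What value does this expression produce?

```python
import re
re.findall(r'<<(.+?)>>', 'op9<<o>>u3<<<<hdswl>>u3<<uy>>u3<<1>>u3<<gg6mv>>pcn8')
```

['o', '<<hdswl', 'uy', '1', 'gg6mv']

A `+?`/`*?`/`{m,n}?` starts at its minimum and grows only as far as needed for what follows to match.
`findall` collects group 1 from each match (5 total).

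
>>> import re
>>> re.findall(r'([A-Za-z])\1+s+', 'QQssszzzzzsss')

`\1` is not a pattern — it's the concrete string captured by group 1, re-applied verbatim.
Scanning left to right: at [0:5] match 'QQsss', group 1 = 'Q'; at [5:13] match 'zzzzzsss', group 1 = 'z'.
With a single group, `findall` returns only what that group captured — 2 items.

['Q', 'z']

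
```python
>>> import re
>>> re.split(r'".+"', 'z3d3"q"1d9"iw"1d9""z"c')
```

Matches to split on: at [4:21] → '"q"1d9"iw"1d9""z"'.
Each match becomes a cut point; 2 segments remain.

['z3d3', 'c']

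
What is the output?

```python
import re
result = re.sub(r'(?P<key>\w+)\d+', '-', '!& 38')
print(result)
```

!& -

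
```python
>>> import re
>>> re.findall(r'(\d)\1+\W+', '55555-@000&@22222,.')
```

A backreference is literal: `\1` must see the identical characters the first group matched.
Scanning left to right: at [0:7] match '55555-@', group 1 = '5'; at [7:12] match '000&@', group 1 = '0'; at [12:19] match '22222,.', group 1 = '2'.
One capturing group, so `findall` returns just the captured substring from each match — 3 in all.

['5', '0', '2']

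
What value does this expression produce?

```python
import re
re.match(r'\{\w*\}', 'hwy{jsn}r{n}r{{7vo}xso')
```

`re.match` only tries the pattern at the start of the string.
Here position 0 doesn't satisfy it, so the call returns None.

None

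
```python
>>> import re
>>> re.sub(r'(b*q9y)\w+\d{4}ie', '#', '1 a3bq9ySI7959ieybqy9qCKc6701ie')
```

'1 a3#'

The pattern matches zero or more of the literal 'b', then the literal 'q9y' (captured); then one or more of a word character; then exactly 4 of a digit, then the literal 'ie'.
Matches: at [4:31] → 'bq9ySI7959ieybqy9qCKc6701ie'.
Each match is replaced by '#'.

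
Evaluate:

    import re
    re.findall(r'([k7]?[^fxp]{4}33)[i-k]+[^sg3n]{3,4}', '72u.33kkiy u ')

['72u.33']

This matches optionally one of [k7], then exactly 4 of any character except [fxp], then the literal '33' (captured); then one or more of a character in [i-k], then 3 to 4 of any character except [sg3n].
With a single group, `findall` returns only what that group captured — 1 item.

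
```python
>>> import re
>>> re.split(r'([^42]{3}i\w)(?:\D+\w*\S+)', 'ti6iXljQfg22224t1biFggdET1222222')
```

['', 'ti6iX', '']

This matches exactly 3 of any character except [42], then the literal 'i', then a word character (captured); then one or more of a non-digit, then zero or more of a word character, then one or more of a non-whitespace character (non-capturing group).
Matches to split on: at [0:32] → 'ti6iXljQfg22224t1biFggdET1222222'.
With a capturing group present, the delimiter's captured portion is kept in the result list.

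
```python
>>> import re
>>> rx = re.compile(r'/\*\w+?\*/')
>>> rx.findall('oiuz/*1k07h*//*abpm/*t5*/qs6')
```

With no groups in the pattern, `findall` gives back each whole match — 2 here.

['/*1k07h*/', '/*t5*/']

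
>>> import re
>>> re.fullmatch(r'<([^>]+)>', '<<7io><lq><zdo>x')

None

`fullmatch` succeeds only if the pattern covers the string from start to end.
Here the string isn't matched end-to-end, so the call returns None.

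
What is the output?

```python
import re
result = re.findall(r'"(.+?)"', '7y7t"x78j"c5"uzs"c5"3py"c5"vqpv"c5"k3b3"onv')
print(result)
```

A `+?`/`*?`/`{m,n}?` starts at its minimum and grows only as far as needed for what follows to match.
Scanning left to right: at [4:10] match '"x78j"', group 1 = 'x78j'; at [12:17] match '"uzs"', group 1 = 'uzs'; at [19:24] match '"3py"', group 1 = '3py'; at [26:32] match '"vqpv"', group 1 = 'vqpv'; at [34:40] match '"k3b3"', group 1 = 'k3b3'.
With a single group, `findall` returns only what that group captured — 5 items.

['x78j', 'uzs', '3py', 'vqpv', 'k3b3']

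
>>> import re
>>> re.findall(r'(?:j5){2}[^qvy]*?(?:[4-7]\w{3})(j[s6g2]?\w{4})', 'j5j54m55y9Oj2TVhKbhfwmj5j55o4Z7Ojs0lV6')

Because there's exactly one group, `findall` drops the full match and keeps group 1 from each hit.

['j2TVhK', 'js0lV6']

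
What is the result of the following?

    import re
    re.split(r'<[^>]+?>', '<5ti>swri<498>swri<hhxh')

Splitting on the pattern gives 3 pieces.

['', 'swri', 'swri<hhxh']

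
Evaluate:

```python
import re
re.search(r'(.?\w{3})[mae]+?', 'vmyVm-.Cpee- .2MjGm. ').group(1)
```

The pattern matches optionally any character, then exactly 3 of a word character (captured); then one or more of one of [mae] (lazy).
`re.search` tries every starting position until one works.
The match spans [0:5] → 'vmyVm'.
Captured: group 1 = 'vmyV'.

'vmyV'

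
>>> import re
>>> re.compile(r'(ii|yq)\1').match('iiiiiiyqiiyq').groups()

`\1` is not a pattern — it's the concrete string captured by group 1, re-applied verbatim.
`re.match` won't scan ahead — the pattern has to work from the very first character.
The match spans [0:4] → 'iiii'.
Captured: group 1 = 'ii'.

('ii',)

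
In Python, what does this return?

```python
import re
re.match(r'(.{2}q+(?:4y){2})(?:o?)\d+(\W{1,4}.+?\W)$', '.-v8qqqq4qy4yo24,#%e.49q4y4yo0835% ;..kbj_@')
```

`re.match` only tries the pattern at the start of the string.
Here position 0 doesn't satisfy it, so the call returns None.

None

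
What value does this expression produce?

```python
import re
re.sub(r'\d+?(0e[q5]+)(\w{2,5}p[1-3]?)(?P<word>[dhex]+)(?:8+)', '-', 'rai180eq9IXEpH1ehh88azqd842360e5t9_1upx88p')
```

Pattern: one or more of a digit (lazy); then the literal '0e', then one or more of one of [q5] (captured); then 2 to 5 of a word character, then a literal 'p', then optionally a character in [1-3] (captured); then one or more of one of [dhex] (captured as 'word'); then one or more of a literal '8' (non-capturing group).
Matches: at [24:41] → '842360e5t9_1upx88'.
Every occurrence is swapped for '-'.

'rai180eq9IXEpH1ehh88azqd-p'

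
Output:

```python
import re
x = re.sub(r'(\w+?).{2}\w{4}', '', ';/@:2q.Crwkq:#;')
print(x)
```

This matches one or more of a word character (lazy) (captured); then exactly 2 of any character, then exactly 4 of a word character.
Lazy quantifiers expand one character at a time until the remainder of the pattern can match.
Matches: at [4:11] → '2q.Crwk'.
Every occurrence is swapped for ''.

;/@:q:#;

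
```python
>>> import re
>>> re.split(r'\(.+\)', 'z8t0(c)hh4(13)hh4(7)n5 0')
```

['z8t0', 'n5 0']

The string is cut at each match, leaving 2 pieces.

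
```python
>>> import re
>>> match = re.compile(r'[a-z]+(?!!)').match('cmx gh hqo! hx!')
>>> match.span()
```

The negative lookahead/lookbehind blocks any match where the forbidden context is present.
With `match`, the pattern is implicitly anchored at the beginning.
The match spans [0:3] → 'cmx'.

(0, 3)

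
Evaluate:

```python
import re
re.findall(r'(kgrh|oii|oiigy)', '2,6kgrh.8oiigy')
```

['kgrh', 'oii']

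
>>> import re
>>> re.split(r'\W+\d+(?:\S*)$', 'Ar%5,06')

Each match becomes a cut point; 2 segments remain.

['Ar', '']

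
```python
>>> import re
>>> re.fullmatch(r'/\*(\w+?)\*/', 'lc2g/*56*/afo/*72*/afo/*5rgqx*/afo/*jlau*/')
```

`re.fullmatch` requires the pattern to consume the entire string.
Here the string isn't matched end-to-end, so the call returns None.

None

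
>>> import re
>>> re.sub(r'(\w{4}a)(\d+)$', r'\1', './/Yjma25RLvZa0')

'.//Yjma25RLvZa'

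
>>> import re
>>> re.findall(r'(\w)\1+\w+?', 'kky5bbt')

['k', 'b']

A backreference is literal: `\1` must see the identical characters the first group matched.
Matches: at [0:3] match 'kky', group 1 = 'k'; at [4:7] match 'bbt', group 1 = 'b'.
With a single group, `findall` returns only what that group captured — 2 items.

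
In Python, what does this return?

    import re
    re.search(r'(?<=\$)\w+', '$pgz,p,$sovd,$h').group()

The lookaround is zero-width — it requires the adjacent text to match without consuming it, so the asserted text isn't part of the match.
Unlike `match`, `search` isn't anchored — it looks for the pattern anywhere in the string.
The match spans [1:4] → 'pgz'.

'pgz'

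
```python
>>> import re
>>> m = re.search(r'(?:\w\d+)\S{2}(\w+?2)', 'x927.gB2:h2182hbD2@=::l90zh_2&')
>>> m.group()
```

'x927.gB2'

The pattern matches a word character, then one or more of a digit (non-capturing group); then exactly 2 of a non-whitespace character; then one or more of a word character (lazy), then the literal '2' (captured).
The match spans [0:8] → 'x927.gB2'.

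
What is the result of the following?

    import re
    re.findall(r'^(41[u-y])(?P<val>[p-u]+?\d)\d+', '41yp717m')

[('41y', 'p7')]

Pattern: anchored at the start of the string; then the literal '41', then a character in [u-y] (captured); then one or more of a character in [p-u] (lazy), then a digit (captured as 'val'); then one or more of a digit.
Scanning left to right: at [0:7] match '41yp717', groups = ('41y', 'p7').
With 2 capturing groups, `findall` returns a 2-tuple per match.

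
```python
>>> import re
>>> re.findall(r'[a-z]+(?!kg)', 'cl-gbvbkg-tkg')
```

`(?!…)`/`(?<!…)` only lets a position through if the neighbouring text does NOT match; no characters are consumed.
With no groups in the pattern, `findall` gives back each whole match — 3 here.

['cl', 'gbvbkg', 'tkg']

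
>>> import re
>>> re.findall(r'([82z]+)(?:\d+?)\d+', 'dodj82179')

['82']

This matches one or more of one of [82z] (captured); then one or more of a digit (lazy) (non-capturing group); then one or more of a digit.
Matches: at [4:9] match '82179', group 1 = '82'.
One capturing group, so `findall` returns just the captured substring from the one match — 1 in all.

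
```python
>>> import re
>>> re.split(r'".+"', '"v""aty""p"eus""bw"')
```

Matches to split on: at [0:19] → '"v""aty""p"eus""bw"'.
Each match becomes a cut point; 2 segments remain.

['', '']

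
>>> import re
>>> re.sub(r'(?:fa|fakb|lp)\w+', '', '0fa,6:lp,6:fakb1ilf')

'0fa,6:lp,6:'

`sub` substitutes '' at each match site.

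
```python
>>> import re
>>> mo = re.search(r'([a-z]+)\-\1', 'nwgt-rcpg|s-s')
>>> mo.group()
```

's-s'

`\1` is not a pattern — it's the concrete string captured by group 1, re-applied verbatim.
`re.search` tries every starting position until one works.
The match spans [10:13] → 's-s'.
Captured: group 1 = 's'.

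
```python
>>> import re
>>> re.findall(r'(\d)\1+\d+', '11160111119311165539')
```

The backreference `\1` re-matches whatever the first group consumed, character for character.
With a single group, `findall` returns only what that group captured — 1 item.

['1']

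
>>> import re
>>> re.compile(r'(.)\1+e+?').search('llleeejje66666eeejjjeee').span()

After group 1 captures some text, `\1` only succeeds where that same text appears again.
The match spans [0:4] → 'llle'.

(0, 4)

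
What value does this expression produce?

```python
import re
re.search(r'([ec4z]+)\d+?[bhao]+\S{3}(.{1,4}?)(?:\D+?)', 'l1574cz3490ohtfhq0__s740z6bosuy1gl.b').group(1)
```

The pattern matches one or more of one of [ec4z] (captured); then one or more of a digit (lazy), then one or more of one of [bhao], then exactly 3 of a non-whitespace character; then 1 to 4 of any character (lazy) (captured); then one or more of a non-digit (lazy) (non-capturing group).
A `+?`/`*?`/`{m,n}?` starts at its minimum and grows only as far as needed for what follows to match.
Unlike `match`, `search` isn't anchored — it looks for the pattern anywhere in the string.
The match spans [4:19] → '4cz3490ohtfhq0_'.
Captured: group 1 = '4cz', group 2 = 'q0'.

'4cz'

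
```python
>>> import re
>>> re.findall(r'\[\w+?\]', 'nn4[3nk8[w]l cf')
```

Scanning left to right: at [8:11] → '[w]'.
Since nothing is captured, `findall` lists the 1 matched substring directly.

['[w]']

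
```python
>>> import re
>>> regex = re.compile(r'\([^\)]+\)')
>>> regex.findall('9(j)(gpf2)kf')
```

['(j)', '(gpf2)']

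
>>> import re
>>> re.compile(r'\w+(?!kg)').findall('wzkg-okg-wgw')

['wzkg', 'okg', 'wgw']

The negative lookaround is zero-width — it rules out positions where the adjacent text would match, without consuming anything.
`findall` yields the raw match text (3 of them) because the pattern has no groups.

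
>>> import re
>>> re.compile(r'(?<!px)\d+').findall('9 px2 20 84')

['9', '20', '84']

The negative lookahead/lookbehind blocks any match where the forbidden context is present.
Scanning left to right: at [0:1] → '9'; at [6:8] → '20'; at [9:11] → '84'.
With no groups in the pattern, `findall` gives back each whole match — 3 here.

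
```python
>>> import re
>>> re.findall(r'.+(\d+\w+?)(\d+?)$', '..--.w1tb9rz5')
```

The pattern matches one or more of any character; then one or more of a digit, then one or more of a word character (lazy) (captured); then one or more of a digit (lazy) (captured); then anchored at the end.
Walking the string: at [0:13] match '..--.w1tb9rz5', groups = ('9rz', '5').
Multiple groups make `findall` return tuples — one 2-tuple for the one match.

[('9rz', '5')]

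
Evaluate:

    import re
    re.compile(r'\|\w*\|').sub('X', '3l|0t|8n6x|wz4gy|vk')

'3lX8n6xXvk'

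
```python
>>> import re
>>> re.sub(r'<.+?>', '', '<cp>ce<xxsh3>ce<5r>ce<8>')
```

'cecece'

Each match is replaced by ''.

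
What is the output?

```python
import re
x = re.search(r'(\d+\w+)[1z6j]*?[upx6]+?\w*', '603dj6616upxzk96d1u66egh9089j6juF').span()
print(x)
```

(0, 33)

The pattern matches one or more of a digit, then one or more of a word character (captured); then zero or more of one of [1z6j] (lazy), then one or more of one of [upx6] (lazy), then zero or more of a word character.
The match spans [0:33] → '603dj6616upxzk96d1u66egh9089j6juF'.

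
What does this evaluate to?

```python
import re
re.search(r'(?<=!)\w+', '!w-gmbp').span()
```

(1, 2)

The positive lookaround only admits positions where the adjacent text matches; those characters stay outside the span.
`re.search` scans for the first position where the pattern succeeds.
The match spans [1:2] → 'w'.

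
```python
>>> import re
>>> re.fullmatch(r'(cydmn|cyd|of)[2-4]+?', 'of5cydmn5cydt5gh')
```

None

For `fullmatch`, every character of the input must be accounted for by the pattern.
Here there's no way to consume every character, so the call returns None.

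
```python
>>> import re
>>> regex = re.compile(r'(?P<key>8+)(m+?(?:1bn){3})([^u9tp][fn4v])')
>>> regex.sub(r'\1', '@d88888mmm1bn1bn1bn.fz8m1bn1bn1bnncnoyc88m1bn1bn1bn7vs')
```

'@d88888z8m1bn1bn1bnncnoyc88s'

Pattern: one or more of a literal '8' (captured as 'key'); then one or more of the literal 'm' (lazy), then the literal '1bn' repeated 3 times (captured); then any character except [u9tp], then one of [fn4v] (captured).
Matches: at [2:21] → '88888mmm1bn1bn1bn.f'; at [39:53] → '88m1bn1bn1bn7v'.
`\1` in the replacement pulls in group 1's text for each match.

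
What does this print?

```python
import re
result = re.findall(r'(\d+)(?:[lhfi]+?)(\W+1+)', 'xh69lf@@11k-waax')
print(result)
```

[('69', '@@11')]

This matches one or more of a digit (captured); then one or more of one of [lhfi] (lazy) (non-capturing group); then one or more of a non-word character, then one or more of the literal '1' (captured).
Walking the string: at [2:10] match '69lf@@11', groups = ('69', '@@11').
2 groups means the one result is a tuple of 2 captured strings — 1 here.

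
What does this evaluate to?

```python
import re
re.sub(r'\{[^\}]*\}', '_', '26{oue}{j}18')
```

Matches: at [2:7] → '{oue}'; at [7:10] → '{j}'.
Each match is replaced by '_'.

'26__18'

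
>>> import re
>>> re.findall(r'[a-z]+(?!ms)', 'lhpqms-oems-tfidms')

['lhpqms', 'oems', 'tfidms']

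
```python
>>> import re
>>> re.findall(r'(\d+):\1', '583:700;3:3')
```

A backreference is literal: `\1` must see the identical characters the first group matched.
With a single group, `findall` returns only what that group captured — 1 item.

['3']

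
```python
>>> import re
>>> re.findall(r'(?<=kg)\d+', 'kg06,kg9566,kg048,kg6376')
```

['06', '9566', '048', '6376']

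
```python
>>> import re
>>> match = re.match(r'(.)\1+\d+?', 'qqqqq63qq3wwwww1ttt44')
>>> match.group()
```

`re.match` only tries the pattern at the start of the string.
The match spans [0:6] → 'qqqqq6'.

'qqqqq6'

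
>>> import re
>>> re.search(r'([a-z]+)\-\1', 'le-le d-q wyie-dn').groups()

`\1` is not a pattern — it's the concrete string captured by group 1, re-applied verbatim.
Unlike `match`, `search` isn't anchored — it looks for the pattern anywhere in the string.
The match spans [0:5] → 'le-le'.
Captured: group 1 = 'le'.

('le',)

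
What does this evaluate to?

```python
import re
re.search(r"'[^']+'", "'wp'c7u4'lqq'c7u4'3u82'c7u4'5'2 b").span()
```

(0, 4)

`re.search` tries every starting position until one works.
The match spans [0:4] → "'wp'".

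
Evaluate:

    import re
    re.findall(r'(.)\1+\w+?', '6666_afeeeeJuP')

['6', 'e']

The backreference `\1` re-matches whatever the first group consumed, character for character.
One capturing group, so `findall` returns just the captured substring from each match — 2 in all.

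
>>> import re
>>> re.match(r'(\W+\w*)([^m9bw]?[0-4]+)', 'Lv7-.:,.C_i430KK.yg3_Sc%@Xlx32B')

Pattern: one or more of a non-word character, then zero or more of a word character (captured); then optionally any character except [m9bw], then one or more of a character in [0-4] (captured).
`match` is anchored at position 0; if the pattern doesn't fit there, it returns None.
Here the pattern fails at index 0, so the call returns None.

None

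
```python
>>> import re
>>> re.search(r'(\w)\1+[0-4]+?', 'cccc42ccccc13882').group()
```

'cccc4'

After group 1 captures some text, `\1` only succeeds where that same text appears again.
`search` walks the string left to right and returns the first match it finds.
The match spans [0:5] → 'cccc4'.
Captured: group 1 = 'c'.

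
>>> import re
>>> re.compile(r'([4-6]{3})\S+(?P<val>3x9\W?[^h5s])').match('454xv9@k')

None

With `match`, the pattern is implicitly anchored at the beginning.
Here the string doesn't start with a match, so the call returns None.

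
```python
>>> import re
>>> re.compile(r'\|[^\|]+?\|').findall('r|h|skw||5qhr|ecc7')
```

['|h|', '|5qhr|']

Scanning left to right: at [1:4] → '|h|'; at [8:14] → '|5qhr|'.
`findall` yields the raw match text (2 of them) because the pattern has no groups.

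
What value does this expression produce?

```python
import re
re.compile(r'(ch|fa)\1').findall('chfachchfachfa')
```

['ch']

`\1` is not a pattern — it's the concrete string captured by group 1, re-applied verbatim.
With a single group, `findall` returns only what that group captured — 1 item.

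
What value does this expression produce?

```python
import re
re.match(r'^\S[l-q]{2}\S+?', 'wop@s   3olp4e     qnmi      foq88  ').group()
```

'wop@'

Pattern: anchored at the start of the string; then a non-whitespace character; then exactly 2 of a character in [l-q], then one or more of a non-whitespace character (lazy).
A `+?`/`*?`/`{m,n}?` starts at its minimum and grows only as far as needed for what follows to match.
With `match`, the pattern is implicitly anchored at the beginning.
The match spans [0:4] → 'wop@'.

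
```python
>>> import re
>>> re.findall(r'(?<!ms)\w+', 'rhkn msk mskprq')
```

`(?!…)`/`(?<!…)` only lets a position through if the neighbouring text does NOT match; no characters are consumed.
Since nothing is captured, `findall` lists the 3 matched substrings directly.

['rhkn', 'msk', 'mskprq']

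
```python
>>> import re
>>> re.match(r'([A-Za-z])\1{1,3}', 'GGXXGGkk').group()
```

'GG'

A backreference is literal: `\1` must see the identical characters the first group matched.
`match` is anchored at position 0; if the pattern doesn't fit there, it returns None.
The match spans [0:2] → 'GG'.
Captured: group 1 = 'G'.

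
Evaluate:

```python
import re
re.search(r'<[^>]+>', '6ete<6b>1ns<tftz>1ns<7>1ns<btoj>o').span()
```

The match spans [4:8] → '<6b>'.

(4, 8)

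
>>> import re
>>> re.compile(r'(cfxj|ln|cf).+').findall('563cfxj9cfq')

['cfxj']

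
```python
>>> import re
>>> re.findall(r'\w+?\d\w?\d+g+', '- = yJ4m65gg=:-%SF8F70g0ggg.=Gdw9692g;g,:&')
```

['yJ4m65gg', 'SF8F70g', 'Gdw9692g']

This matches one or more of a word character (lazy), then a digit, then optionally a word character; then one or more of a digit, then one or more of a literal 'g'.
Walking the string: at [4:12] → 'yJ4m65gg'; at [16:23] → 'SF8F70g'; at [29:37] → 'Gdw9692g'.
`findall` yields the raw match text (3 of them) because the pattern has no groups.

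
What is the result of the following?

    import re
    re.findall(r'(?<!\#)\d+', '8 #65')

['8', '5']

Because the assertion is negative and zero-width, positions next to the forbidden text are skipped.
With no groups in the pattern, `findall` gives back each whole match — 2 here.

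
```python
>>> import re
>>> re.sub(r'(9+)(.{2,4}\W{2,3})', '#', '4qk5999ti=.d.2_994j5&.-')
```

'4qk5#d.2_#'

The pattern matches one or more of a literal '9' (captured); then 2 to 4 of any character, then 2 to 3 of a non-word character (captured).
Matches: at [4:11] → '999ti=.'; at [15:23] → '994j5&.-'.
Every occurrence is swapped for '#'.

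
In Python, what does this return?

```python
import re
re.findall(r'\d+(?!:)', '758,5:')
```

['758']

The negative lookaround is zero-width — it rules out positions where the adjacent text would match, without consuming anything.
With no groups in the pattern, `findall` gives back each whole match — 1 here.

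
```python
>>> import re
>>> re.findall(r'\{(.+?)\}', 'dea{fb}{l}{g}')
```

['fb', 'l', 'g']

The `?` after the quantifier makes it lazy — it takes as little as possible before letting the rest of the pattern try.
Because there's exactly one group, `findall` drops the full match and keeps group 1 from each hit.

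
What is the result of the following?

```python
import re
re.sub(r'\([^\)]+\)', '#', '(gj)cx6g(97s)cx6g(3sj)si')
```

Matches: at [0:4] → '(gj)'; at [8:13] → '(97s)'; at [17:22] → '(3sj)'.
Every occurrence is swapped for '#'.

'#cx6g#cx6g#si'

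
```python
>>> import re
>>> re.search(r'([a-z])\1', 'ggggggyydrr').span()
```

After group 1 captures some text, `\1` only succeeds where that same text appears again.
Unlike `match`, `search` isn't anchored — it looks for the pattern anywhere in the string.
The match spans [0:2] → 'gg'.
Captured: group 1 = 'g'.

(0, 2)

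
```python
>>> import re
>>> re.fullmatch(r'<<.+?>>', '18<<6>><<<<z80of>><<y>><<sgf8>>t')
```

None

`re.fullmatch` requires the pattern to consume the entire string.
Here there's no way to consume every character, so the call returns None.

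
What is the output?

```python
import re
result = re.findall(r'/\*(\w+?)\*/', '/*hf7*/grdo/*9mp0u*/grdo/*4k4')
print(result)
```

Scanning left to right: at [0:7] match '/*hf7*/', group 1 = 'hf7'; at [11:20] match '/*9mp0u*/', group 1 = '9mp0u'.
With a single group, `findall` returns only what that group captured — 2 items.

['hf7', '9mp0u']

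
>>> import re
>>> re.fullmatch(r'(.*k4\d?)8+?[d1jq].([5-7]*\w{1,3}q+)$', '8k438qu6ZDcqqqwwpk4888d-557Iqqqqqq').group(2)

'557Iqqqqqq'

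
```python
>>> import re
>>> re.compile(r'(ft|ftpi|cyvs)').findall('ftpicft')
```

Alternation tries branches left to right and keeps the first one that lets the overall match succeed at that position.
One capturing group, so `findall` returns just the captured substring from each match — 2 in all.

['ft', 'ft']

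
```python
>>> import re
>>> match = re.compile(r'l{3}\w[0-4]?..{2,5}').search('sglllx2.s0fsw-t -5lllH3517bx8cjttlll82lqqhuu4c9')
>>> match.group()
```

The pattern matches exactly 3 of a literal 'l', then a word character; then optionally a character in [0-4]; then any character, then 2 to 5 of any character.
The match spans [2:13] → 'lllx2.s0fsw'.

'lllx2.s0fsw'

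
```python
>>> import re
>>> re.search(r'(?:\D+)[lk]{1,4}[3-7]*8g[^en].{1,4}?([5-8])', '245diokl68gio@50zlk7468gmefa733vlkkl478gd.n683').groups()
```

This matches one or more of a non-digit (non-capturing group); then 1 to 4 of one of [lk], then zero or more of a character in [3-7]; then the literal '8g', then any character except [en], then 1 to 4 of any character (lazy); then a character in [5-8] (captured).
Unlike `match`, `search` isn't anchored — it looks for the pattern anywhere in the string.
The match spans [3:15] → 'diokl68gio@5'.
Captured: group 1 = '5'.

('5',)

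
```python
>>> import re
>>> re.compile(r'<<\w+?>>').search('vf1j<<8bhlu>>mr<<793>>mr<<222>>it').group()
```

'<<8bhlu>>'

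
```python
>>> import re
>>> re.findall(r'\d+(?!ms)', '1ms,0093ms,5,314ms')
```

The negative lookahead/lookbehind blocks any match where the forbidden context is present.
No capturing groups, so `findall` returns the 3 full match strings.

['009', '5', '31']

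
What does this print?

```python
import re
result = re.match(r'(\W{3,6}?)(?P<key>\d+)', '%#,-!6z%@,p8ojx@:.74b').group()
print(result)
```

%#,-!6

Pattern: 3 to 6 of a non-word character (lazy) (captured); then one or more of a digit (captured as 'key').
With `match`, the pattern is implicitly anchored at the beginning.
The match spans [0:6] → '%#,-!6'.
Captured: group 1 = '%#,-!', group 2 = '6'.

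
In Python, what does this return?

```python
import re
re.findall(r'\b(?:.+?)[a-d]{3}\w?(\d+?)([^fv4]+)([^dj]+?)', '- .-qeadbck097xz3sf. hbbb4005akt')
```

The `?` after the quantifier makes it lazy — it takes as little as possible before letting the rest of the pattern try.
`findall` packs the 3 group values into a tuple for every match.

[('0', '97xz3s', 'f'), ('0', '05ak', 't')]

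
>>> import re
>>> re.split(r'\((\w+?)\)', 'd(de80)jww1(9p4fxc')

['d', 'de80', 'jww1(9p4fxc']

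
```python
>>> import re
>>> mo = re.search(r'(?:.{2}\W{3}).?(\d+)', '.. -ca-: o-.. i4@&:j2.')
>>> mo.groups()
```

The pattern matches exactly 2 of any character, then exactly 3 of a non-word character (non-capturing group); then optionally any character; then one or more of a digit (captured).
`search` walks the string left to right and returns the first match it finds.
The match spans [9:16] → 'o-.. i4'.
Captured: group 1 = '4'.

('4',)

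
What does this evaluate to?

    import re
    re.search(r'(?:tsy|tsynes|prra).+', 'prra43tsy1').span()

(0, 10)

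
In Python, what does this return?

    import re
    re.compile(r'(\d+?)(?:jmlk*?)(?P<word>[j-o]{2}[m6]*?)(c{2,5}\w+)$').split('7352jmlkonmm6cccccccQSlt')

The pattern matches one or more of a digit (lazy) (captured); then the literal 'jml', then zero or more of the literal 'k' (lazy) (non-capturing group); then exactly 2 of a character in [j-o], then zero or more of one of [m6] (lazy) (captured as 'word'); then 2 to 5 of the literal 'c', then one or more of a word character (captured); then anchored at the end.
Matches to split on: at [0:24] → '7352jmlkonmm6cccccccQSlt'.
With a capturing group present, the delimiter's captured portion is kept in the result list.

['', '7352', 'onmm6', 'cccccccQSlt', '']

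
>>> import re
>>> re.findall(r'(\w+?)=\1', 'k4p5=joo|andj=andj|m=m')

['andj', 'm']

A backreference is literal: `\1` must see the identical characters the first group matched.
One capturing group, so `findall` returns just the captured substring from each match — 2 in all.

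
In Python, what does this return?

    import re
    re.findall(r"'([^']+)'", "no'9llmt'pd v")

['9llmt']

Walking the string: at [2:9] match "'9llmt'", group 1 = '9llmt'.
With a single group, `findall` returns only what that group captured — 1 item.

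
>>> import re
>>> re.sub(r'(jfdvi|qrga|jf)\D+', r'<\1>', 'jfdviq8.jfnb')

'<jfdvi>8.<jf>'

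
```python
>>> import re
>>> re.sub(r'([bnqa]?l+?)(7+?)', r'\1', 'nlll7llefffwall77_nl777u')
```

The pattern matches optionally one of [bnqa], then one or more of a literal 'l' (lazy) (captured); then one or more of a literal '7' (lazy) (captured).
With the lazy modifier that quantifier settles for the fewest repetitions that let the rest of the pattern succeed (the atoms after it are unaffected and can still be greedy).
Matches: at [0:5] → 'nlll7'; at [12:16] → 'all7'; at [18:21] → 'nl7'.
Each match is replaced using the text its own group 1 captured.

'nlllllefffwall7_nl77u'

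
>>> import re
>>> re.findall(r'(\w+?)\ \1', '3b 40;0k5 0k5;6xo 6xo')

['0k5', '6xo']

A backreference is literal: `\1` must see the identical characters the first group matched.
Matches: at [6:13] match '0k5 0k5', group 1 = '0k5'; at [14:21] match '6xo 6xo', group 1 = '6xo'.
With a single group, `findall` returns only what that group captured — 2 items.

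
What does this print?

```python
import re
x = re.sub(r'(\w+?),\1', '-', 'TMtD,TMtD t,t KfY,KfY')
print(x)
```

- - -

A backreference is literal: `\1` must see the identical characters the first group matched.
Matches: at [0:9] → 'TMtD,TMtD'; at [10:13] → 't,t'; at [14:21] → 'KfY,KfY'.
Every occurrence is swapped for '-'.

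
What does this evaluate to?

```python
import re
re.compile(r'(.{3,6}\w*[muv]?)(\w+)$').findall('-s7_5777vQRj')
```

This matches 3 to 6 of any character, then zero or more of a word character, then optionally one of [muv] (captured); then one or more of a word character (captured); then anchored at the end.
Walking the string: at [0:12] match '-s7_5777vQRj', groups = ('-s7_5777vQR', 'j').
2 groups means the one result is a tuple of 2 captured strings — 1 here.

[('-s7_5777vQR', 'j')]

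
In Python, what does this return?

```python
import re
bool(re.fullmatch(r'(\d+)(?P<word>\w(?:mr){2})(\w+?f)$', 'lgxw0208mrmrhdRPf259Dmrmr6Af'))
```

False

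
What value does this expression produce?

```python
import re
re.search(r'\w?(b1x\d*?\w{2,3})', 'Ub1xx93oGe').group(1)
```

'b1xx93'

The match spans [0:7] → 'Ub1xx93'.
Captured: group 1 = 'b1xx93'.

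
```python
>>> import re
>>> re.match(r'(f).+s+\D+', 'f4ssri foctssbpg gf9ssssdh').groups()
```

('f',)

The match spans [0:26] → 'f4ssri foctssbpg gf9ssssdh'.
Captured: group 1 = 'f'.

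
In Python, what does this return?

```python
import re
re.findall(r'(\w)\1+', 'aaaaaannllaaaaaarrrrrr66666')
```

After group 1 captures some text, `\1` only succeeds where that same text appears again.
One capturing group, so `findall` returns just the captured substring from each match — 6 in all.

['a', 'n', 'l', 'a', 'r', '6']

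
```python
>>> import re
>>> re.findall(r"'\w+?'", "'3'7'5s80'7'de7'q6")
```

["'3'", "'5s80'", "'de7'"]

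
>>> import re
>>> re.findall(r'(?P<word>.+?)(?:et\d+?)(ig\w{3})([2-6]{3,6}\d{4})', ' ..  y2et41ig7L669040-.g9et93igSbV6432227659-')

[(' ..  y2et41ig7L669040-.g9', 'igSbV', '6432227659')]

This matches one or more of any character (lazy) (captured as 'word'); then the literal 'et', then one or more of a digit (lazy) (non-capturing group); then the literal 'ig', then exactly 3 of a word character (captured); then 3 to 6 of a character in [2-6], then exactly 4 of a digit (captured).
Scanning left to right: at [0:44] match ' ..  y2et41ig7L669040-.g9et93igSbV6432227659', groups = (' ..  y2et41ig7L669040-.g9', 'igSbV', '6432227659').
`findall` packs the 3 group values into a tuple for every match.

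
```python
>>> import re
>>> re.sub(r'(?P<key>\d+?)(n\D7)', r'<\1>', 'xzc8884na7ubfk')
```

Pattern: one or more of a digit (lazy) (captured as 'key'); then a literal 'n', then a non-digit, then a literal '7' (captured).
`\1` in the replacement pulls in group 1's text for each match.

'xzc<8884>ubfk'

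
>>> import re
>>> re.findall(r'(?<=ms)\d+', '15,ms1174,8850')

['1174']

The lookaround is zero-width — it requires the adjacent text to match without consuming it, so the asserted text isn't part of the match.
Since nothing is captured, `findall` lists the 1 matched substring directly.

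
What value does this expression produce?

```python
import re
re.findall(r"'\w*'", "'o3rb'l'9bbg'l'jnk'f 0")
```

With no groups in the pattern, `findall` gives back each whole match — 3 here.

["'o3rb'", "'9bbg'", "'jnk'"]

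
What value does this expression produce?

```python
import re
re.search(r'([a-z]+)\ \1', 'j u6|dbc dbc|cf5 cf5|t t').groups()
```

('dbc',)

The match spans [5:12] → 'dbc dbc'.
Captured: group 1 = 'dbc'.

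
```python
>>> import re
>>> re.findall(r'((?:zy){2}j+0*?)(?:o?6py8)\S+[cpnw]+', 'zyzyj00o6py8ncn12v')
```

Pattern: the literal 'zy' repeated 2 times, then one or more of the literal 'j', then zero or more of a literal '0' (lazy) (captured); then optionally the literal 'o', then the literal '6p', then the literal 'y8' (non-capturing group); then one or more of a non-whitespace character; then one or more of one of [cpnw].
`findall` collects group 1 from the one match (1 total).

['zyzyj00']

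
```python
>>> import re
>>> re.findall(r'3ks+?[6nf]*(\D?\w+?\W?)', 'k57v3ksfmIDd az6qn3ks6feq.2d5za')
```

['mI', 'eq.']

The pattern matches the literal '3k', then one or more of a literal 's' (lazy), then zero or more of one of [6nf]; then optionally a non-digit, then one or more of a word character (lazy), then optionally a non-word character (captured).
Matches: at [4:10] match '3ksfmI', group 1 = 'mI'; at [18:26] match '3ks6feq.', group 1 = 'eq.'.
With a single group, `findall` returns only what that group captured — 2 items.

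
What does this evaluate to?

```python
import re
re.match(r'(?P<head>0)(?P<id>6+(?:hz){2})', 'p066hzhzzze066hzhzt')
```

None

`re.match` only tries the pattern at the start of the string.
Here the pattern fails at index 0, so the call returns None.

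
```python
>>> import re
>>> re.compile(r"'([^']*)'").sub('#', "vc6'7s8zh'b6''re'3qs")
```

Every occurrence is swapped for '#'.

"vc6#b6#re'3qs"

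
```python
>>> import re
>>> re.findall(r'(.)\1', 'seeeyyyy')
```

['e', 'y', 'y']

After group 1 captures some text, `\1` only succeeds where that same text appears again.
One capturing group, so `findall` returns just the captured substring from each match — 3 in all.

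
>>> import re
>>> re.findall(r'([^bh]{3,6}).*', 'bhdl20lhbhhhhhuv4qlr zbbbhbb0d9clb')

One capturing group, so `findall` returns just the captured substring from the one match — 1 in all.

['dl20l']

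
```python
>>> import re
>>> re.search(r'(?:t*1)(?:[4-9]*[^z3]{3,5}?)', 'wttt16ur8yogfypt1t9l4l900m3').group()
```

A non-greedy quantifier consumes as few characters as it can — just enough that the remainder of the pattern still matches from where it stops; whatever follows it matches normally.
The match spans [1:9] → 'ttt16ur8'.

'ttt16ur8'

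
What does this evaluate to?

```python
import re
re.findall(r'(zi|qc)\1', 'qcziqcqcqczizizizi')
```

['qc', 'zi', 'zi']

A backreference is literal: `\1` must see the identical characters the first group matched.
Because there's exactly one group, `findall` drops the full match and keeps group 1 from each hit.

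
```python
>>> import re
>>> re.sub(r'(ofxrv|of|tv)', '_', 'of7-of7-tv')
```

Each match is replaced by '_'.

'_7-_7-_'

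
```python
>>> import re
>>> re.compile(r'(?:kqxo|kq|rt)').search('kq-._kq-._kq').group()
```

'kq'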